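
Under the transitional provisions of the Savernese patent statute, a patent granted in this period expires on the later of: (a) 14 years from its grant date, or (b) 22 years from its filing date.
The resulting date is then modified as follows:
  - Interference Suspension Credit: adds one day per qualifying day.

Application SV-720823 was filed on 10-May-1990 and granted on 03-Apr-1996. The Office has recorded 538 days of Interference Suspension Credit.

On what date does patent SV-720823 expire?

October 30, 2013

(a) grant + 14 years → 3 April 2010.
(b) filing + 22 years → 10 May 2012.
Later of the two: 10 May 2012.
Interference Suspension Credit: +538 days → 30 October 2013.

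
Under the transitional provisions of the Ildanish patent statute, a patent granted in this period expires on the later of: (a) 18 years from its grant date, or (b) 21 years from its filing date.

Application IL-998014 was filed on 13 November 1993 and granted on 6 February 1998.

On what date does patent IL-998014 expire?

February 6, 2016

(a) grant + 18 years → 6 February 2016.
(b) filing + 21 years → 13 November 2014.
Later of the two: 6 February 2016.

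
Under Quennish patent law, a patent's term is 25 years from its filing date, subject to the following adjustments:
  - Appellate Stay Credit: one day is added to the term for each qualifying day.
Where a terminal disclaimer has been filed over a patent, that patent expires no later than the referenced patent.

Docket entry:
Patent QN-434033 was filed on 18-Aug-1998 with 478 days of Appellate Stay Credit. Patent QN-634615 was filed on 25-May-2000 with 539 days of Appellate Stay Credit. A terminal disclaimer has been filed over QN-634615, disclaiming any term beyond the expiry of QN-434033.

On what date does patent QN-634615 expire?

December 8, 2024

Natural term of QN-634615:
  Base: filing + 25 years → 25 May 2025.
  Appellate Stay Credit: +539 days → 15 November 2026.
Expiry of referenced patent QN-434033:
  Base: filing + 25 years → 18 August 2023.
  Appellate Stay Credit: +478 days → 8 December 2024.
Terminal disclaimer: QN-634615 expires on the earlier of 15 November 2026 and 8 December 2024.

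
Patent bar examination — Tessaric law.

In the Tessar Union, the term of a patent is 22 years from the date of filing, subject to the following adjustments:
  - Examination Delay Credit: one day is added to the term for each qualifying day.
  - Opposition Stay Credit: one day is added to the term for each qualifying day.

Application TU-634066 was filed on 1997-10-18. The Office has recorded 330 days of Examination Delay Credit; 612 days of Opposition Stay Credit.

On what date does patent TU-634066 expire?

2022-05-17

Base term: filing date + 22 years → 18 October 2019.
Examination Delay Credit: +330 days → 12 September 2020.
Opposition Stay Credit: +612 days → 17 May 2022.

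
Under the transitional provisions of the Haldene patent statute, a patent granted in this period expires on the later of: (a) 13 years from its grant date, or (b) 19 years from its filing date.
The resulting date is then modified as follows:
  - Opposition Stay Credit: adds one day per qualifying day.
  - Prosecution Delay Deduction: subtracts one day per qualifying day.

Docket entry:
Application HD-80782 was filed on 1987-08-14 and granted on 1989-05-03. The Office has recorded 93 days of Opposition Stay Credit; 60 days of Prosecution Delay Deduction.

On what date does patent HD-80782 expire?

September 16, 2006

(a) grant + 13 years → 3 May 2002.
(b) filing + 19 years → 14 August 2006.
Later of the two: 14 August 2006.
Opposition Stay Credit: +93 days → 15 November 2006.
Prosecution Delay Deduction: −60 days → 16 September 2006.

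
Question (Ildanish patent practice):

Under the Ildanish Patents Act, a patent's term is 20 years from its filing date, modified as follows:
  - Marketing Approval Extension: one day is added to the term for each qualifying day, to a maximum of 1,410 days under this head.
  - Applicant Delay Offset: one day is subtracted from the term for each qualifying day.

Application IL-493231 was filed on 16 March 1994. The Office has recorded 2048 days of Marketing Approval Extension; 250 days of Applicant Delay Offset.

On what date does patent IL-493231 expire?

May 19, 2017

Base term: filing date + 20 years → 16 March 2014.
Marketing Approval Extension: 2048 days claimed exceeds the 1410-day cap, so +1410 days → 24 January 2018.
Applicant Delay Offset: −250 days → 19 May 2017.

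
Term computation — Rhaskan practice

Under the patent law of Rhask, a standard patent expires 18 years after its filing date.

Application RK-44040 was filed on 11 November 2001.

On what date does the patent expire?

Filing date + 18 years → 11 November 2019.

November 11, 2019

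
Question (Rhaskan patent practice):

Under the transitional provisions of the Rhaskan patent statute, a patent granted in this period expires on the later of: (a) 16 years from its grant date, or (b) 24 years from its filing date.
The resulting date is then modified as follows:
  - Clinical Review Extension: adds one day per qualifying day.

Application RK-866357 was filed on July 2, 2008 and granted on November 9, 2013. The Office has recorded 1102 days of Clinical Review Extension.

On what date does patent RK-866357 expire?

July 9, 2035

(a) grant + 16 years → 9 November 2029.
(b) filing + 24 years → 2 July 2032.
Later of the two: 2 July 2032.
Clinical Review Extension: +1102 days → 9 July 2035.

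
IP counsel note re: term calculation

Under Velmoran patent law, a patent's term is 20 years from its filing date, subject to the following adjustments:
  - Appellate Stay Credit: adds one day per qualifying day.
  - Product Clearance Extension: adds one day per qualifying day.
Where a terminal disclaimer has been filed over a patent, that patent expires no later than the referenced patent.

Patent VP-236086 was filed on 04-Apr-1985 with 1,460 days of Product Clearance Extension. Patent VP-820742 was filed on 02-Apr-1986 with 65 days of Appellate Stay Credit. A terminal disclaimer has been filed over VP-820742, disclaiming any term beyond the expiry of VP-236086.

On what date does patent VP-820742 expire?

Natural term of VP-820742:
  Base: filing + 20 years → 2 April 2006.
  Appellate Stay Credit: +65 days → 6 June 2006.
Expiry of referenced patent VP-236086:
  Base: filing + 20 years → 4 April 2005.
  Product Clearance Extension: +1460 days → 3 April 2009.
Terminal disclaimer: VP-820742 expires on the earlier of 6 June 2006 and 3 April 2009.

June 6, 2006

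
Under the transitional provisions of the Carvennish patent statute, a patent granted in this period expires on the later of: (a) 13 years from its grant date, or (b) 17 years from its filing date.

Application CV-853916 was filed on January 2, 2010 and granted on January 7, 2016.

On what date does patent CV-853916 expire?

2029-01-07

(a) grant + 13 years → 7 January 2029.
(b) filing + 17 years → 2 January 2027.
Later of the two: 7 January 2029.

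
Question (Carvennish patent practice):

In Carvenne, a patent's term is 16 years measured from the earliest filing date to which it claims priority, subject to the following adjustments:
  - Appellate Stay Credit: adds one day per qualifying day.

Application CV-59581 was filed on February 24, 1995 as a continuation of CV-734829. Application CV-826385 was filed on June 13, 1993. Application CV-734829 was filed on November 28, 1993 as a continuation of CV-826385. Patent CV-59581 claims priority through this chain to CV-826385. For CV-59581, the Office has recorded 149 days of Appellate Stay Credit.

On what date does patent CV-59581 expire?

November 9, 2009

Earliest priority filing: 13 June 1993.
Base term: 13 June 1993 + 16 years → 13 June 2009.
Appellate Stay Credit: +149 days → 9 November 2009.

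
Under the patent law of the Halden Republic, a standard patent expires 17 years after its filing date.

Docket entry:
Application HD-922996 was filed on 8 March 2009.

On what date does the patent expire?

Filing date + 17 years → 8 March 2026.

2026-03-08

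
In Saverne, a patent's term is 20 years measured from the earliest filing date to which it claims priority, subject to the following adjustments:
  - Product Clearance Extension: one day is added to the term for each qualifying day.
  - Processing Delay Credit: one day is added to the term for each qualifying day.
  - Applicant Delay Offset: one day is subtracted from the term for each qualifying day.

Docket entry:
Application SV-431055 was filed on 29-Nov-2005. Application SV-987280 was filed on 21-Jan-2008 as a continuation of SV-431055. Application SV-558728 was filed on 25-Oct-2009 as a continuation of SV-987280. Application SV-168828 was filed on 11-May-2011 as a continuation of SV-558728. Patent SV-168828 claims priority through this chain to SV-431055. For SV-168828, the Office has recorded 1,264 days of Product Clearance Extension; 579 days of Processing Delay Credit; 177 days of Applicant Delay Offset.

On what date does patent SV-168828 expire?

2030-06-22

Earliest priority filing: 29 November 2005.
Base term: 29 November 2005 + 20 years → 29 November 2025.
Product Clearance Extension: +1264 days → 16 May 2029.
Processing Delay Credit: +579 days → 16 December 2030.
Applicant Delay Offset: −177 days → 22 June 2030.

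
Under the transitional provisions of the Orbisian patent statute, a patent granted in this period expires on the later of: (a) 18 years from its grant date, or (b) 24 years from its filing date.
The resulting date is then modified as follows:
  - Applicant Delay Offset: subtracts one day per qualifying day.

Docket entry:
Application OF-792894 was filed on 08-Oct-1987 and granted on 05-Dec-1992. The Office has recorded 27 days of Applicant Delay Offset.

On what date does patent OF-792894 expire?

September 11, 2011

(a) grant + 18 years → 5 December 2010.
(b) filing + 24 years → 8 October 2011.
Later of the two: 8 October 2011.
Applicant Delay Offset: −27 days → 11 September 2011.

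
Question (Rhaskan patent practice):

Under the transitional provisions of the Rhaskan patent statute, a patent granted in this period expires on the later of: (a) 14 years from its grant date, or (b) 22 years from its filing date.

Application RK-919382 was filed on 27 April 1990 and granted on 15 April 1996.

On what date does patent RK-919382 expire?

2012-04-27

(a) grant + 14 years → 15 April 2010.
(b) filing + 22 years → 27 April 2012.
Later of the two: 27 April 2012.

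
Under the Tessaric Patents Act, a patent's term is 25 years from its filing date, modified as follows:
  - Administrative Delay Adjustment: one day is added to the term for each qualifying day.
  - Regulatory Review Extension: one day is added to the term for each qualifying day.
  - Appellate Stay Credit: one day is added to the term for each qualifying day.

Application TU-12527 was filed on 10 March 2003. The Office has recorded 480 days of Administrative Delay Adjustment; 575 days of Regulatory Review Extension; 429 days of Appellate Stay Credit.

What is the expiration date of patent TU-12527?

Base term: filing date + 25 years → 10 March 2028.
Administrative Delay Adjustment: +480 days → 3 July 2029.
Regulatory Review Extension: +575 days → 29 January 2031.
Appellate Stay Credit: +429 days → 2 April 2032.

April 2, 2032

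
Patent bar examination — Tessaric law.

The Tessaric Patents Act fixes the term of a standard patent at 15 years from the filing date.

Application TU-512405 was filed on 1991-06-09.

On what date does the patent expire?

Filing date + 15 years → 9 June 2006.

June 9, 2006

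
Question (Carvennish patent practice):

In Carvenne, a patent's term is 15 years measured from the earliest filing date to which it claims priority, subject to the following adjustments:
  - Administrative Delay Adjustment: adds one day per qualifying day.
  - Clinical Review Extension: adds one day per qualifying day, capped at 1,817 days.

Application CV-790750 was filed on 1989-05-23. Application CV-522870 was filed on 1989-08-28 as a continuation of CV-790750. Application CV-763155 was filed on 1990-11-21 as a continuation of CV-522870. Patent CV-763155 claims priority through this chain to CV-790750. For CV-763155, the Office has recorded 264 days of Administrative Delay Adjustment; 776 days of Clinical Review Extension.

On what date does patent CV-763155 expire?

March 29, 2007

Earliest priority filing: 23 May 1989.
Base term: 23 May 1989 + 15 years → 23 May 2004.
Administrative Delay Adjustment: +264 days → 11 February 2005.
Clinical Review Extension: 776 days (within the 1817-day cap) → +776 days → 29 March 2007.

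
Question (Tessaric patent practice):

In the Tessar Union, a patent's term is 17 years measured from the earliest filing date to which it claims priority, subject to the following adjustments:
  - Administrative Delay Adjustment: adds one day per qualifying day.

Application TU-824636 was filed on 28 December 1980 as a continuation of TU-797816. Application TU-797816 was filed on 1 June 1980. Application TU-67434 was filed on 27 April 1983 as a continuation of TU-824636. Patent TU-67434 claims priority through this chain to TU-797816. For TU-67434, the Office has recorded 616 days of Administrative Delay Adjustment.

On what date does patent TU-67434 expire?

Earliest priority filing: 1 June 1980.
Base term: 1 June 1980 + 17 years → 1 June 1997.
Administrative Delay Adjustment: +616 days → 7 February 1999.

February 7, 1999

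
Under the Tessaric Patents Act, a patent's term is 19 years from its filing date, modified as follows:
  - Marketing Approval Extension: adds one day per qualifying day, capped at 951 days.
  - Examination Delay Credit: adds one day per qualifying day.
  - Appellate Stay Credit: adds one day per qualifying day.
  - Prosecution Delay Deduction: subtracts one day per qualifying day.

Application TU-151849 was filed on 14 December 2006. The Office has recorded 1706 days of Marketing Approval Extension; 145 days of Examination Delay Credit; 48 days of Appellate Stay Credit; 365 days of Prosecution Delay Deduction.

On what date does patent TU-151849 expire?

Base term: filing date + 19 years → 14 December 2025.
Marketing Approval Extension: 1706 days claimed exceeds the 951-day cap, so +951 days → 22 July 2028.
Examination Delay Credit: +145 days → 14 December 2028.
Appellate Stay Credit: +48 days → 31 January 2029.
Prosecution Delay Deduction: −365 days → 1 February 2028.

2028-02-01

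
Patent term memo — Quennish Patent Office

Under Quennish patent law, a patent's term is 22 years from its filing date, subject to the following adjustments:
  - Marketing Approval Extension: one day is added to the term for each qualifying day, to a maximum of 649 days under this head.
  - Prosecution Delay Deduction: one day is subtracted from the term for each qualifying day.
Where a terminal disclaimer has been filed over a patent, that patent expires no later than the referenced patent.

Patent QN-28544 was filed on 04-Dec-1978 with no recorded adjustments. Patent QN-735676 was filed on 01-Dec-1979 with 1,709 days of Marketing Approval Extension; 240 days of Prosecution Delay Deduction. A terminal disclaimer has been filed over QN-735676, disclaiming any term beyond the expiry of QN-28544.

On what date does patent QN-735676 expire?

December 4, 2000

Natural term of QN-735676:
  Base: filing + 22 years → 1 December 2001.
  Marketing Approval Extension: 1709 days claimed exceeds the 649-day cap, so +649 days → 11 September 2003.
  Prosecution Delay Deduction: −240 days → 14 January 2003.
Expiry of referenced patent QN-28544:
  Base: filing + 22 years → 4 December 2000.
Terminal disclaimer: QN-735676 expires on the earlier of 14 January 2003 and 4 December 2000.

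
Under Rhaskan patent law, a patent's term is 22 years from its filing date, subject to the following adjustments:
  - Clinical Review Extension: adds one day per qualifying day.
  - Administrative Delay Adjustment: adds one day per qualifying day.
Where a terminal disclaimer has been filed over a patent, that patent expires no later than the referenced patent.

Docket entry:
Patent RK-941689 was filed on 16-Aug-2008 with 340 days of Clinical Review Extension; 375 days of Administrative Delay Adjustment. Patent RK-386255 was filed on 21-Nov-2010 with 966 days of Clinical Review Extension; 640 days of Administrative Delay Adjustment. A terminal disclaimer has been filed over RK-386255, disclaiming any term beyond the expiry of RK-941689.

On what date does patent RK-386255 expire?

2032-07-31

Natural term of RK-386255:
  Base: filing + 22 years → 21 November 2032.
  Clinical Review Extension: +966 days → 15 July 2035.
  Administrative Delay Adjustment: +640 days → 15 April 2037.
Expiry of referenced patent RK-941689:
  Base: filing + 22 years → 16 August 2030.
  Clinical Review Extension: +340 days → 22 July 2031.
  Administrative Delay Adjustment: +375 days → 31 July 2032.
Terminal disclaimer: RK-386255 expires on the earlier of 15 April 2037 and 31 July 2032.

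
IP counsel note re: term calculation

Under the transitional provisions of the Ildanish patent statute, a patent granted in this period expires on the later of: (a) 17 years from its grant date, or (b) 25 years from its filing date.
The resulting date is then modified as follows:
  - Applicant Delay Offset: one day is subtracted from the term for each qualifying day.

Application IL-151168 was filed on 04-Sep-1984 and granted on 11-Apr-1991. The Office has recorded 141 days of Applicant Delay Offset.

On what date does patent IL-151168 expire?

April 16, 2009

(a) grant + 17 years → 11 April 2008.
(b) filing + 25 years → 4 September 2009.
Later of the two: 4 September 2009.
Applicant Delay Offset: −141 days → 16 April 2009.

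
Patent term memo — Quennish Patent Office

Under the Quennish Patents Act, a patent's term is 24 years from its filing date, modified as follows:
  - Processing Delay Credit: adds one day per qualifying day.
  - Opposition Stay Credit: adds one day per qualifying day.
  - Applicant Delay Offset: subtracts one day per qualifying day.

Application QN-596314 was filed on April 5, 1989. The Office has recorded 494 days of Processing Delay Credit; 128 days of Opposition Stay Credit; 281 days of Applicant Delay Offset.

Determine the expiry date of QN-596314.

Base term: filing date + 24 years → 5 April 2013.
Processing Delay Credit: +494 days → 12 August 2014.
Opposition Stay Credit: +128 days → 18 December 2014.
Applicant Delay Offset: −281 days → 12 March 2014.

2014-03-12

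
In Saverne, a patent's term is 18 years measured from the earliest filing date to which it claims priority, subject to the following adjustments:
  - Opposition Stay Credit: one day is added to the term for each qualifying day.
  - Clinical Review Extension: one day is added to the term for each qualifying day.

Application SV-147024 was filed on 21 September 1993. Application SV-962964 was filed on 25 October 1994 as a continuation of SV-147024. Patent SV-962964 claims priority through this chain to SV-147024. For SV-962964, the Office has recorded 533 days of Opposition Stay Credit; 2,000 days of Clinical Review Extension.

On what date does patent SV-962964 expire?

2018-08-28

Earliest priority filing: 21 September 1993.
Base term: 21 September 1993 + 18 years → 21 September 2011.
Opposition Stay Credit: +533 days → 7 March 2013.
Clinical Review Extension: +2000 days → 28 August 2018.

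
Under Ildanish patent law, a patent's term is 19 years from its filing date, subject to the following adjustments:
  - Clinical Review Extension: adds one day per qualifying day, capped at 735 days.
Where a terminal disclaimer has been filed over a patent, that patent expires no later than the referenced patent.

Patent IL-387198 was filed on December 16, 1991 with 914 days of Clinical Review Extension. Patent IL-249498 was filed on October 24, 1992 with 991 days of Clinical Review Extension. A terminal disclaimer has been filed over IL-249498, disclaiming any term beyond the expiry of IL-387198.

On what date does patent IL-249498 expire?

December 20, 2012

Natural term of IL-249498:
  Base: filing + 19 years → 24 October 2011.
  Clinical Review Extension: 991 days claimed exceeds the 735-day cap, so +735 days → 28 October 2013.
Expiry of referenced patent IL-387198:
  Base: filing + 19 years → 16 December 2010.
  Clinical Review Extension: 914 days claimed exceeds the 735-day cap, so +735 days → 20 December 2012.
Terminal disclaimer: IL-249498 expires on the earlier of 28 October 2013 and 20 December 2012.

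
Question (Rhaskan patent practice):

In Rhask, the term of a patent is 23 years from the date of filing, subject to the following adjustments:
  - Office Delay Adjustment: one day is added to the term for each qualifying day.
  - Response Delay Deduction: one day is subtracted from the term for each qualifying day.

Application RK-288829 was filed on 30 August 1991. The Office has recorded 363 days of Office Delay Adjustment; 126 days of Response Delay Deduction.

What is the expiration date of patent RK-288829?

Base term: filing date + 23 years → 30 August 2014.
Office Delay Adjustment: +363 days → 28 August 2015.
Response Delay Deduction: −126 days → 24 April 2015.

2015-04-24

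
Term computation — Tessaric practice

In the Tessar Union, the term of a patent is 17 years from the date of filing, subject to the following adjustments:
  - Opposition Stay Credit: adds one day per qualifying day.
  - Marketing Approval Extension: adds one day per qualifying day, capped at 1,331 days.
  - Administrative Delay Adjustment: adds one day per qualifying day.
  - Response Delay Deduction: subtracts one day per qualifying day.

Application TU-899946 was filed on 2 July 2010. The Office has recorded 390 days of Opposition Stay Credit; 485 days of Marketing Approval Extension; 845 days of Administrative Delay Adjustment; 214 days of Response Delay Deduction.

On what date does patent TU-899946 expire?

2031-08-16

Base term: filing date + 17 years → 2 July 2027.
Opposition Stay Credit: +390 days → 26 July 2028.
Marketing Approval Extension: 485 days (within the 1331-day cap) → +485 days → 23 November 2029.
Administrative Delay Adjustment: +845 days → 17 March 2032.
Response Delay Deduction: −214 days → 16 August 2031.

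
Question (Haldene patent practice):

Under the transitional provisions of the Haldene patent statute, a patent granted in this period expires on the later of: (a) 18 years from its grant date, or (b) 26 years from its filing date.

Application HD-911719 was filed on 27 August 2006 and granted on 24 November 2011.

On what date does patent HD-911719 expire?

August 27, 2032

(a) grant + 18 years → 24 November 2029.
(b) filing + 26 years → 27 August 2032.
Later of the two: 27 August 2032.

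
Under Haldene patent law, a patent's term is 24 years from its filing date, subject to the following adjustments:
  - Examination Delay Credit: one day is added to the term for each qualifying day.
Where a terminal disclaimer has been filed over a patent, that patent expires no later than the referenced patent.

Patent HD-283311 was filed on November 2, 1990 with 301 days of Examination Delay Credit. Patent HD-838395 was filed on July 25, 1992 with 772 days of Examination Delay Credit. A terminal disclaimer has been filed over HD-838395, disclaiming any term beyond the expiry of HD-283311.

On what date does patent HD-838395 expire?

August 30, 2015

Natural term of HD-838395:
  Base: filing + 24 years → 25 July 2016.
  Examination Delay Credit: +772 days → 5 September 2018.
Expiry of referenced patent HD-283311:
  Base: filing + 24 years → 2 November 2014.
  Examination Delay Credit: +301 days → 30 August 2015.
Terminal disclaimer: HD-838395 expires on the earlier of 5 September 2018 and 30 August 2015.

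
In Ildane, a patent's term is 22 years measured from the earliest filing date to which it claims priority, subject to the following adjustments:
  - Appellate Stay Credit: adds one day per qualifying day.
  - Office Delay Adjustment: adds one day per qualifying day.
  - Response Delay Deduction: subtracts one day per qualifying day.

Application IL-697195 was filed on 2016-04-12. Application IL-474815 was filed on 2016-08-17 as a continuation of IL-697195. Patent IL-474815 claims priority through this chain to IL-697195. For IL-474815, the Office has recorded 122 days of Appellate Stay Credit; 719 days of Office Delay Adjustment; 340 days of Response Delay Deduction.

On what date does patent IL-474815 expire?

Earliest priority filing: 12 April 2016.
Base term: 12 April 2016 + 22 years → 12 April 2038.
Appellate Stay Credit: +122 days → 12 August 2038.
Office Delay Adjustment: +719 days → 31 July 2040.
Response Delay Deduction: −340 days → 26 August 2039.

2039-08-26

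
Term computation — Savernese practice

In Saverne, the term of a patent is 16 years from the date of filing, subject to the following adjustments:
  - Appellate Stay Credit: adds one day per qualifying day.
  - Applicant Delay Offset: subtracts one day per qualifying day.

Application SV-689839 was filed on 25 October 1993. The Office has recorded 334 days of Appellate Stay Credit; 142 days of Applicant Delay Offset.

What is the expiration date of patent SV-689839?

2010-05-05

Base term: filing date + 16 years → 25 October 2009.
Appellate Stay Credit: +334 days → 24 September 2010.
Applicant Delay Offset: −142 days → 5 May 2010.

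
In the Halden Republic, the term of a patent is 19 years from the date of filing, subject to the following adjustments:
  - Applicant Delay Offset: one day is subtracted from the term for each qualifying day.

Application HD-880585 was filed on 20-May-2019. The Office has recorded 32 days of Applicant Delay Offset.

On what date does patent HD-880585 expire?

Base term: filing date + 19 years → 20 May 2038.
Applicant Delay Offset: −32 days → 18 April 2038.

April 18, 2038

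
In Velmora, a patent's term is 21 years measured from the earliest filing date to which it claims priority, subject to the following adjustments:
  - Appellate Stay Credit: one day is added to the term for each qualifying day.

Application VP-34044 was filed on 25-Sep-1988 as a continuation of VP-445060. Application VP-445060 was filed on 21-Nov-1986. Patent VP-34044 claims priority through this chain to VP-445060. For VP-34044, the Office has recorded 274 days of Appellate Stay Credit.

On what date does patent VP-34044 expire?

Earliest priority filing: 21 November 1986.
Base term: 21 November 1986 + 21 years → 21 November 2007.
Appellate Stay Credit: +274 days → 21 August 2008.

August 21, 2008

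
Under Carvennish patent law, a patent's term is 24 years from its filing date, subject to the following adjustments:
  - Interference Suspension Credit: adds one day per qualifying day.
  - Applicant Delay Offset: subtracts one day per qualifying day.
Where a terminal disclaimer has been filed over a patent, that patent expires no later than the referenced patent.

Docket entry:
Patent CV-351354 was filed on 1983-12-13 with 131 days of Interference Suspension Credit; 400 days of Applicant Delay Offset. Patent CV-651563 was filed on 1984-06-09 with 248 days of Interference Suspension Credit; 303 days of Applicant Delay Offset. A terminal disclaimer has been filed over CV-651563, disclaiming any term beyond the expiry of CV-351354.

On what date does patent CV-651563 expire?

Natural term of CV-651563:
  Base: filing + 24 years → 9 June 2008.
  Interference Suspension Credit: +248 days → 12 February 2009.
  Applicant Delay Offset: −303 days → 15 April 2008.
Expiry of referenced patent CV-351354:
  Base: filing + 24 years → 13 December 2007.
  Interference Suspension Credit: +131 days → 22 April 2008.
  Applicant Delay Offset: −400 days → 19 March 2007.
Terminal disclaimer: CV-651563 expires on the earlier of 15 April 2008 and 19 March 2007.

2007-03-19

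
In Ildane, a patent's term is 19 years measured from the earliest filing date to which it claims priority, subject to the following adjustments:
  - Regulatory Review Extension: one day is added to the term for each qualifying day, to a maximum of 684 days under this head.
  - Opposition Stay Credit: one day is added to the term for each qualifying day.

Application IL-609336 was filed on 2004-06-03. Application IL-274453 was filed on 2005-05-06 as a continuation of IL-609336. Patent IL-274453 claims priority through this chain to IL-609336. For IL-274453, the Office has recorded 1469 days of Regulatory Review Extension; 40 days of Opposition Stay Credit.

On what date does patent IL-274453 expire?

May 27, 2025

Earliest priority filing: 3 June 2004.
Base term: 3 June 2004 + 19 years → 3 June 2023.
Regulatory Review Extension: 1469 days claimed exceeds the 684-day cap, so +684 days → 17 April 2025.
Opposition Stay Credit: +40 days → 27 May 2025.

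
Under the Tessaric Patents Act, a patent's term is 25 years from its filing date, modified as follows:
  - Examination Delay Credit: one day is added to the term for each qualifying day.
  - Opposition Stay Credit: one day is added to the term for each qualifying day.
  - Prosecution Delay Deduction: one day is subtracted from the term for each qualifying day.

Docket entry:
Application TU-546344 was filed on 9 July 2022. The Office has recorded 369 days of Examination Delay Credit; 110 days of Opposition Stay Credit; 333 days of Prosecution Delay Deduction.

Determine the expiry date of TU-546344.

Base term: filing date + 25 years → 9 July 2047.
Examination Delay Credit: +369 days → 12 July 2048.
Opposition Stay Credit: +110 days → 30 October 2048.
Prosecution Delay Deduction: −333 days → 2 December 2047.

2047-12-02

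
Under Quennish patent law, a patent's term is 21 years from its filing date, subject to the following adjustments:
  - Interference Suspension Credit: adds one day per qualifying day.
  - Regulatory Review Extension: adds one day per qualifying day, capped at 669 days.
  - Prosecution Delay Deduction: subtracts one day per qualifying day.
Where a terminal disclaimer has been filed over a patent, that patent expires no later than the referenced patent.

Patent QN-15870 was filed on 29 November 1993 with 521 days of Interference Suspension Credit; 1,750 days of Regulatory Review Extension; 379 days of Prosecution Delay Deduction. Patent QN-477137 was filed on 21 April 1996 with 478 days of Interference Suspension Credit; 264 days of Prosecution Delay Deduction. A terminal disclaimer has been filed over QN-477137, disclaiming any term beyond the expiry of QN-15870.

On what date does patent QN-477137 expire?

February 17, 2017

Natural term of QN-477137:
  Base: filing + 21 years → 21 April 2017.
  Interference Suspension Credit: +478 days → 12 August 2018.
  Prosecution Delay Deduction: −264 days → 21 November 2017.
Expiry of referenced patent QN-15870:
  Base: filing + 21 years → 29 November 2014.
  Interference Suspension Credit: +521 days → 3 May 2016.
  Regulatory Review Extension: 1750 days claimed exceeds the 669-day cap, so +669 days → 3 March 2018.
  Prosecution Delay Deduction: −379 days → 17 February 2017.
Terminal disclaimer: QN-477137 expires on the earlier of 21 November 2017 and 17 February 2017.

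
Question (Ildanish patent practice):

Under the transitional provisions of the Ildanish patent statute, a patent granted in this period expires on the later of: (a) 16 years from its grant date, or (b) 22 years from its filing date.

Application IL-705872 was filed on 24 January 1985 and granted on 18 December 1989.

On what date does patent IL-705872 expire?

(a) grant + 16 years → 18 December 2005.
(b) filing + 22 years → 24 January 2007.
Later of the two: 24 January 2007.

January 24, 2007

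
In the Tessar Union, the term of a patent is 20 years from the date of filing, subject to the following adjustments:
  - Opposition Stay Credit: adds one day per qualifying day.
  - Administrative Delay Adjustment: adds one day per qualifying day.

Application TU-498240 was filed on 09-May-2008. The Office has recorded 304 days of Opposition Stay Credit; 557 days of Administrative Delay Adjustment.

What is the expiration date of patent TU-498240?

2030-09-17

Base term: filing date + 20 years → 9 May 2028.
Opposition Stay Credit: +304 days → 9 March 2029.
Administrative Delay Adjustment: +557 days → 17 September 2030.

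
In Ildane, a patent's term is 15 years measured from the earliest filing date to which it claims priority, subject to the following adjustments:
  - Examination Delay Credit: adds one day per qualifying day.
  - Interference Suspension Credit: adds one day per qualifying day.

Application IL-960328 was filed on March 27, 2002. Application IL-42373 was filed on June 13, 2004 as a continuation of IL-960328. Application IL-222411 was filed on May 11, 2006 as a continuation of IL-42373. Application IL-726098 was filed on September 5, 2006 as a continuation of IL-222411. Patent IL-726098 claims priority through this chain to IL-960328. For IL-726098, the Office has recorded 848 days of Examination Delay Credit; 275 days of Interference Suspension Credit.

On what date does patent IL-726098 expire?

April 23, 2020

Earliest priority filing: 27 March 2002.
Base term: 27 March 2002 + 15 years → 27 March 2017.
Examination Delay Credit: +848 days → 23 July 2019.
Interference Suspension Credit: +275 days → 23 April 2020.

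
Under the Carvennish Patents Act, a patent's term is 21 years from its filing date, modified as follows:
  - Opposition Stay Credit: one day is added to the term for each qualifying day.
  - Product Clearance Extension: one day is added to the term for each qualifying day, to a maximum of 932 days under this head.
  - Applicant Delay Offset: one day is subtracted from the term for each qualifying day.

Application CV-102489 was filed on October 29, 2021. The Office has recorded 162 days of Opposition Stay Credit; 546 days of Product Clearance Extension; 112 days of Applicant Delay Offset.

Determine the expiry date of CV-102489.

Base term: filing date + 21 years → 29 October 2042.
Opposition Stay Credit: +162 days → 9 April 2043.
Product Clearance Extension: 546 days (within the 932-day cap) → +546 days → 6 October 2044.
Applicant Delay Offset: −112 days → 16 June 2044.

2044-06-16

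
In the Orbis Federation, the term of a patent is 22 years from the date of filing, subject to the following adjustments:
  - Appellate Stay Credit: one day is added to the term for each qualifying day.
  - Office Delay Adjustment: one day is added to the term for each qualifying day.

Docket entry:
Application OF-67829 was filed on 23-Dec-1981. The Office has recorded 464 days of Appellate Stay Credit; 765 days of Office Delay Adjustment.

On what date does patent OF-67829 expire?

May 5, 2007

Base term: filing date + 22 years → 23 December 2003.
Appellate Stay Credit: +464 days → 31 March 2005.
Office Delay Adjustment: +765 days → 5 May 2007.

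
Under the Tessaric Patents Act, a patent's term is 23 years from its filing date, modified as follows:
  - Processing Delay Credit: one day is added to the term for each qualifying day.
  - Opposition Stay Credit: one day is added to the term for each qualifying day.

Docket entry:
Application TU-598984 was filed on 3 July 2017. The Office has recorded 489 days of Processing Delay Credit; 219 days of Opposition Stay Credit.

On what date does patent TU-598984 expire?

Base term: filing date + 23 years → 3 July 2040.
Processing Delay Credit: +489 days → 4 November 2041.
Opposition Stay Credit: +219 days → 11 June 2042.

June 11, 2042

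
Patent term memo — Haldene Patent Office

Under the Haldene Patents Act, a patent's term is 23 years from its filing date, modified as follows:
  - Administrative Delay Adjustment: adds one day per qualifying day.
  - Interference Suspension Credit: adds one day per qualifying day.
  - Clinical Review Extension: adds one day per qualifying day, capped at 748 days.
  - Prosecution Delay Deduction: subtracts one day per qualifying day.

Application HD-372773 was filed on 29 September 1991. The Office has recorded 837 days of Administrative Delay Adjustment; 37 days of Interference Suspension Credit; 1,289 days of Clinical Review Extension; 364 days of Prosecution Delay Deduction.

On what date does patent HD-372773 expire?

2018-03-10

Base term: filing date + 23 years → 29 September 2014.
Administrative Delay Adjustment: +837 days → 13 January 2017.
Interference Suspension Credit: +37 days → 19 February 2017.
Clinical Review Extension: 1289 days claimed exceeds the 748-day cap, so +748 days → 9 March 2019.
Prosecution Delay Deduction: −364 days → 10 March 2018.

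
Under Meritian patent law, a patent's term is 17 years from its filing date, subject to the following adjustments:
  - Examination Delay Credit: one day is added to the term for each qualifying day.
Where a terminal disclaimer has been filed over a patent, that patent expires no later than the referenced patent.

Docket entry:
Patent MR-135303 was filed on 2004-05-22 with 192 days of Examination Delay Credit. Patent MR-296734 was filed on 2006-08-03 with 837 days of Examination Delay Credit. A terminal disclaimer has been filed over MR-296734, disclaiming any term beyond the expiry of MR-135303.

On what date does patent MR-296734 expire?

Natural term of MR-296734:
  Base: filing + 17 years → 3 August 2023.
  Examination Delay Credit: +837 days → 17 November 2025.
Expiry of referenced patent MR-135303:
  Base: filing + 17 years → 22 May 2021.
  Examination Delay Credit: +192 days → 30 November 2021.
Terminal disclaimer: MR-296734 expires on the earlier of 17 November 2025 and 30 November 2021.

November 30, 2021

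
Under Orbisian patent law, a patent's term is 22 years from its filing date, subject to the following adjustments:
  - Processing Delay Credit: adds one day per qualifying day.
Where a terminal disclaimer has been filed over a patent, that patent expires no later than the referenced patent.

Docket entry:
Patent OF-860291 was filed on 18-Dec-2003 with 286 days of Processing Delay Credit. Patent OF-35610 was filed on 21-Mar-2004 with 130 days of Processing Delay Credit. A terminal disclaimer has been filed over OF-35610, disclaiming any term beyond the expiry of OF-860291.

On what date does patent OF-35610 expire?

Natural term of OF-35610:
  Base: filing + 22 years → 21 March 2026.
  Processing Delay Credit: +130 days → 29 July 2026.
Expiry of referenced patent OF-860291:
  Base: filing + 22 years → 18 December 2025.
  Processing Delay Credit: +286 days → 30 September 2026.
Terminal disclaimer: OF-35610 expires on the earlier of 29 July 2026 and 30 September 2026.

2026-07-29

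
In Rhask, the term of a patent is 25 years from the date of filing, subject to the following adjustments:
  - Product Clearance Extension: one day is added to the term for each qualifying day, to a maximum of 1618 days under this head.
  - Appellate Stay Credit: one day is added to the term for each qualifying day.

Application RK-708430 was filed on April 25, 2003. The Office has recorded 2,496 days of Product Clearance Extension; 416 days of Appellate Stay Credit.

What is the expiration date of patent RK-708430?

Base term: filing date + 25 years → 25 April 2028.
Product Clearance Extension: 2496 days claimed exceeds the 1618-day cap, so +1618 days → 29 September 2032.
Appellate Stay Credit: +416 days → 19 November 2033.

2033-11-19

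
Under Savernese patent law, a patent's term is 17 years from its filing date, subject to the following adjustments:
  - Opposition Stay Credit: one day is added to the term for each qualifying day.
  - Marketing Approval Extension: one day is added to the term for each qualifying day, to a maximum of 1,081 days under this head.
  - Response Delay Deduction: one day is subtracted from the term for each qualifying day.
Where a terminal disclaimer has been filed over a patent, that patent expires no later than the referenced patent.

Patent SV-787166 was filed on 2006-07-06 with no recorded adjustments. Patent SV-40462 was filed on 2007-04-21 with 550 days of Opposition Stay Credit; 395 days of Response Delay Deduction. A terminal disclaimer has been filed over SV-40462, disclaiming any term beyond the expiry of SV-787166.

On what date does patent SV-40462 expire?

Natural term of SV-40462:
  Base: filing + 17 years → 21 April 2024.
  Opposition Stay Credit: +550 days → 23 October 2025.
  Response Delay Deduction: −395 days → 23 September 2024.
Expiry of referenced patent SV-787166:
  Base: filing + 17 years → 6 July 2023.
Terminal disclaimer: SV-40462 expires on the earlier of 23 September 2024 and 6 July 2023.

July 6, 2023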